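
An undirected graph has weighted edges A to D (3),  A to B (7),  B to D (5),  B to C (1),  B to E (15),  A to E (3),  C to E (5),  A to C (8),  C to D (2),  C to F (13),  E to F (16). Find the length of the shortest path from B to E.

Comparing a few candidate routes:
B - C - D - A - E: 1 + 2 + 3 + 3 = 9
B - A - E: 7 + 3 = 10
B - C - E: 1 + 5 = 6
The minimum is 6.

6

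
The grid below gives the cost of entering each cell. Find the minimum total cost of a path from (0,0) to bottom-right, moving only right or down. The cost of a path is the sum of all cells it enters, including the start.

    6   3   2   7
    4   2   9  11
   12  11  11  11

40

Best path: r0c0 r0c1 r0c2 r0c3 r1c3 r2c3
Cost: 6 + 3 + 2 + 7 + 11 + 11 = 40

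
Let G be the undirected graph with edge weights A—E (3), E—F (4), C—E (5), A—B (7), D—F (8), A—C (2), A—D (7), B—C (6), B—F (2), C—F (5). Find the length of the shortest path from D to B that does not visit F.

Paths from D to B avoiding F:
D-A-E-C-B: 7 + 3 + 5 + 6 = 21
D-A-B: 7 + 7 = 14
D-A-C-B: 7 + 2 + 6 = 15
Best route has total 14.

14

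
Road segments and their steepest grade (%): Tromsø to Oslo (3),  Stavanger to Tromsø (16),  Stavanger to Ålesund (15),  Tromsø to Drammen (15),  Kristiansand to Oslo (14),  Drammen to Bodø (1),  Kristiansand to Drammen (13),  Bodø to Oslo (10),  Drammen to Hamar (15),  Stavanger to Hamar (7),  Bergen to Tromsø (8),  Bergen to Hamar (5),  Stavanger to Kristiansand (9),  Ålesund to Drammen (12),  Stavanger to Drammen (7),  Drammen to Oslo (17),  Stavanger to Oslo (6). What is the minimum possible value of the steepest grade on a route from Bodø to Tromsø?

7

A few of the Bodø→Tromsø routes:
Bodø→Drammen→Stavanger→Oslo→Tromsø: max(1, 7, 6, 3) = 7
Bodø→Oslo→Stavanger→Hamar→Bergen→Tromsø: max(10, 6, 7, 5, 8) = 10
Bodø→Oslo→Tromsø: max(10, 3) = 10
Bodø→Drammen→Kristiansand→Stavanger→Hamar→Bergen→Tromsø: max(1, 13, 9, 7, 5, 8) = 13
Bodø→Drammen→Kristiansand→Stavanger→Oslo→Tromsø: max(1, 13, 9, 6, 3) = 13
Bodø→Drammen→Stavanger→Hamar→Bergen→Tromsø: max(1, 7, 7, 5, 8) = 8
Best route has worst link 7%.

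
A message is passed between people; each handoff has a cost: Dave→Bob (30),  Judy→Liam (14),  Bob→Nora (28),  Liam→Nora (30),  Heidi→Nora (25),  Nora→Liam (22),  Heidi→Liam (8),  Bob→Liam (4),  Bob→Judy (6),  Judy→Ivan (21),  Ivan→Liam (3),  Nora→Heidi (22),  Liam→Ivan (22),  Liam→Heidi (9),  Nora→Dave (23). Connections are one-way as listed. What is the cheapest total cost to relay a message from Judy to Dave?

Paths from Judy to Dave:
Judy -> Ivan -> Liam -> Heidi -> Nora -> Dave: 21 + 3 + 9 + 25 + 23 = 81
Judy -> Liam -> Heidi -> Nora -> Dave: 14 + 9 + 25 + 23 = 71
Judy -> Ivan -> Liam -> Nora -> Dave: 21 + 3 + 30 + 23 = 77
Judy -> Liam -> Nora -> Dave: 14 + 30 + 23 = 67
The minimum is 67.

67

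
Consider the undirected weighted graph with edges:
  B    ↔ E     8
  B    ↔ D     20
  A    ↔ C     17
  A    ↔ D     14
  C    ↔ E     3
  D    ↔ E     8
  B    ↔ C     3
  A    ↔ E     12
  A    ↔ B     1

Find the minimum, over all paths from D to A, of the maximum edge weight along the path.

A few of the D→A routes:
D-A: max(14) = 14
D-E-C-B-A: max(8, 3, 3, 1) = 8
D-E-B-A: max(8, 8, 1) = 8
D-E-A: max(8, 12) = 12
Best route has worst link 8.

8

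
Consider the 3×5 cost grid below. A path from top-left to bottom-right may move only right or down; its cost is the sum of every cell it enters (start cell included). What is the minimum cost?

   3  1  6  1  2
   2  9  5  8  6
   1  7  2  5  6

Cheapest: (0,0) (0,1) (0,2) (0,3) (0,4) (1,4) (2,4)
  3 + 1 + 6 + 1 + 2 + 6 + 6 = 25

25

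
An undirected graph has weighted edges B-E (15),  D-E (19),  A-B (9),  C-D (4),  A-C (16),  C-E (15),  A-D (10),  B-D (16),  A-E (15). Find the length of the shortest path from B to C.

20

A few of the B→C routes:
B-A-C: 9 + 16 = 25
B-E-D-C: 15 + 19 + 4 = 38
B-D-C: 16 + 4 = 20
B-A-D-C: 9 + 10 + 4 = 23
B-E-C: 15 + 15 = 30
The minimum is 20.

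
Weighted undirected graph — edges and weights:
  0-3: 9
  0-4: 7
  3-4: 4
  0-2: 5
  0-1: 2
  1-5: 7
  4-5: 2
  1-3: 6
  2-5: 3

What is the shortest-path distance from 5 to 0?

Some routes from 5 to 0:
5→2→0: 3 + 5 = 8
5→4→3→1→0: 2 + 4 + 6 + 2 = 14
5→1→0: 7 + 2 = 9
5→4→0: 2 + 7 = 9
Shortest: 8.

8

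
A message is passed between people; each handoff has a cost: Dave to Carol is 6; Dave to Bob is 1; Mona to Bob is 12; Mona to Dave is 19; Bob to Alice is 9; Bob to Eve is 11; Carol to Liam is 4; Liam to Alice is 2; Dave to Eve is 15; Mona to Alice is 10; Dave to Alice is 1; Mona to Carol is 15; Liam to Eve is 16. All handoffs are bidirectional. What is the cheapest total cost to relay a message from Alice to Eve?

13

Checking several routes:
Alice-Liam-Eve: 2 + 16 = 18
Alice-Liam-Carol-Dave-Bob-Eve: 2 + 4 + 6 + 1 + 11 = 24
Alice-Dave-Eve: 1 + 15 = 16
Alice-Bob-Dave-Eve: 9 + 1 + 15 = 25
Alice-Bob-Eve: 9 + 11 = 20
Alice-Dave-Bob-Eve: 1 + 1 + 11 = 13
Shortest: 13.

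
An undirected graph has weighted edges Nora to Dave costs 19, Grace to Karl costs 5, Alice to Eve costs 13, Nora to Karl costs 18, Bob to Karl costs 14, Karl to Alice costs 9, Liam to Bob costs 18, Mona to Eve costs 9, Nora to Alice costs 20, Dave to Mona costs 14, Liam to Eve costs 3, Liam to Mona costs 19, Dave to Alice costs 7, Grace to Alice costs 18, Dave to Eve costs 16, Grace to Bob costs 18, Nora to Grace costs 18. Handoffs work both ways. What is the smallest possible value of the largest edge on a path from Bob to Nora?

Checking several routes:
Bob → Karl → Grace → Nora: max(14, 5, 18) = 18
Bob → Liam → Eve → Alice → Grace → Karl → Nora: max(18, 3, 13, 18, 5, 18) = 18
Bob → Karl → Alice → Grace → Nora: max(14, 9, 18, 18) = 18
Bob → Karl → Nora: max(14, 18) = 18
The minimum achievable maximum is 18.

18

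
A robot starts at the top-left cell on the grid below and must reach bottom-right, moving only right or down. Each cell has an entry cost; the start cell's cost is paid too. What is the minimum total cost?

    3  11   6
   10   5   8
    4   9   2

28

Path [0,0]→[1,0]→[1,1]→[1,2]→[2,2]: 3 + 10 + 5 + 8 + 2 = 28.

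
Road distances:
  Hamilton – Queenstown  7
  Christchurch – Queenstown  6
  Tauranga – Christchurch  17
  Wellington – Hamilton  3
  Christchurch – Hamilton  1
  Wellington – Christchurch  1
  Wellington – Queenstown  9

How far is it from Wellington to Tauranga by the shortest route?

Some routes from Wellington to Tauranga:
Wellington - Christchurch - Tauranga: 1 + 17 = 18
Wellington - Hamilton - Christchurch - Tauranga: 3 + 1 + 17 = 21
Wellington - Hamilton - Queenstown - Christchurch - Tauranga: 3 + 7 + 6 + 17 = 33
Wellington - Queenstown - Christchurch - Tauranga: 9 + 6 + 17 = 32
Best route has total 18.

18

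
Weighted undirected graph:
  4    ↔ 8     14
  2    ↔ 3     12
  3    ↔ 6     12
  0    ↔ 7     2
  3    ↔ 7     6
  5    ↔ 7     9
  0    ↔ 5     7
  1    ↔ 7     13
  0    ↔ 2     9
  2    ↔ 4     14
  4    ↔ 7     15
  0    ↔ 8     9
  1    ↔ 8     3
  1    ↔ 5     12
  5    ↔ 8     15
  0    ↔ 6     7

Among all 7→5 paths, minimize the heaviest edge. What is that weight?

Comparing a few candidate routes:
7 -> 3 -> 6 -> 0 -> 5: max(6, 12, 7, 7) = 12
7 -> 3 -> 2 -> 0 -> 8 -> 1 -> 5: max(6, 12, 9, 9, 3, 12) = 12
7 -> 0 -> 8 -> 1 -> 5: max(2, 9, 3, 12) = 12
7 -> 3 -> 6 -> 0 -> 8 -> 1 -> 5: max(6, 12, 7, 9, 3, 12) = 12
7 -> 0 -> 5: max(2, 7) = 7
7 -> 5: max(9) = 9
Smallest bottleneck: 7.

7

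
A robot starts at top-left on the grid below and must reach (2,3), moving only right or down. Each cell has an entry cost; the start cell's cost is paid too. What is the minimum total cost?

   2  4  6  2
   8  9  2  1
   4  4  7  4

Path [0,0] [0,1] [0,2] [0,3] [1,3] [2,3]: 2 + 4 + 6 + 2 + 1 + 4 = 19.

19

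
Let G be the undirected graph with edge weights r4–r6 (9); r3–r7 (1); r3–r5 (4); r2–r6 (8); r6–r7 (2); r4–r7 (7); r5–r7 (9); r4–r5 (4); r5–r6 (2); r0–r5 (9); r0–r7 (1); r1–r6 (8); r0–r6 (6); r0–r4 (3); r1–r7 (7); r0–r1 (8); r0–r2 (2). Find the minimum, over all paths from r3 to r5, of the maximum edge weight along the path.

2

Checking several routes:
r3 - r7 - r0 - r4 - r5: max(1, 1, 3, 4) = 4
r3 - r7 - r0 - r6 - r5: max(1, 1, 6, 2) = 6
r3 - r5: max(4) = 4
r3 - r7 - r6 - r5: max(1, 2, 2) = 2
The minimum achievable maximum is 2.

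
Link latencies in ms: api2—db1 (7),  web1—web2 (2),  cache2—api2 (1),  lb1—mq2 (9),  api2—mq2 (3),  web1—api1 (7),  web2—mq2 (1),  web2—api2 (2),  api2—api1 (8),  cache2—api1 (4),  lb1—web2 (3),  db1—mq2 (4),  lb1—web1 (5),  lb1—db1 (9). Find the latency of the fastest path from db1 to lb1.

8

Checking several routes:
db1-mq2-web2-lb1: 4 + 1 + 3 = 8
db1-mq2-api2-web2-lb1: 4 + 3 + 2 + 3 = 12
db1-lb1: 9
db1-mq2-web2-web1-lb1: 4 + 1 + 2 + 5 = 12
db1-mq2-lb1: 4 + 9 = 13
db1-api2-web2-lb1: 7 + 2 + 3 = 12
The minimum is 8 ms.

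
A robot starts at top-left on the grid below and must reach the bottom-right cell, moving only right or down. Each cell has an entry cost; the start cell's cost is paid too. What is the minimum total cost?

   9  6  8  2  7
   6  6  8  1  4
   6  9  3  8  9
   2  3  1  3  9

39

One optimal route is [0,0] → [1,0] → [2,0] → [3,0] → [3,1] → [3,2] → [3,3] → [3,4].
Its cost is 9 + 6 + 6 + 2 + 3 + 1 + 3 + 9 = 39.
(Top row then right column would cost 54.)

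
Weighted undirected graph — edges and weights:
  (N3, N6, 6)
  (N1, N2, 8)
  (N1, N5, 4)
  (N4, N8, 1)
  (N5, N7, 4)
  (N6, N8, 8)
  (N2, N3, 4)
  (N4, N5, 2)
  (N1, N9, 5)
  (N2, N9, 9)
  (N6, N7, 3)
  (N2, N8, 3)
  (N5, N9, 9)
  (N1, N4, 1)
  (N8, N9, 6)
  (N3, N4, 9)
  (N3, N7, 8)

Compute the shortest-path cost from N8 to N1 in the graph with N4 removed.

Comparing a few candidate routes:
N8→N9→N1: 6 + 5 = 11
N8→N9→N5→N1: 6 + 9 + 4 = 19
N8→N2→N9→N1: 3 + 9 + 5 = 17
N8→N2→N1: 3 + 8 = 11
N8→N6→N7→N5→N1: 8 + 3 + 4 + 4 = 19
The minimum is 11.

11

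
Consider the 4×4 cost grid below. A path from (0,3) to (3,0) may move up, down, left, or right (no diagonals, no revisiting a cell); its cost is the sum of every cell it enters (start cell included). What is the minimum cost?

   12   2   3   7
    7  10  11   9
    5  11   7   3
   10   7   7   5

44

Take r0c3 -> r0c2 -> r0c1 -> r1c1 -> r1c0 -> r2c0 -> r3c0 for a total of 7 + 3 + 2 + 10 + 7 + 5 + 10 = 44.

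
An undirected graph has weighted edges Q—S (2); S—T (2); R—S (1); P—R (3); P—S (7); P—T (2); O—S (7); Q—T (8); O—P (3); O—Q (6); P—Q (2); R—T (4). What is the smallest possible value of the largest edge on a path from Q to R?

2

Comparing a few candidate routes:
Q→P→R: max(2, 3) = 3
Q→P→T→R: max(2, 2, 4) = 4
Q→P→T→S→R: max(2, 2, 2, 1) = 2
Q→S→R: max(2, 1) = 2
Q→S→T→P→R: max(2, 2, 2, 3) = 3
Smallest bottleneck: 2.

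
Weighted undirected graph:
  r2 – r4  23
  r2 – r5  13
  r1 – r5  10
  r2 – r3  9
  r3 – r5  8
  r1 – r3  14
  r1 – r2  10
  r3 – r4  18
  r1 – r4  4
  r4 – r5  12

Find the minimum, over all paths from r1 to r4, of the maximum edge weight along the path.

Comparing a few candidate routes:
r1 -> r4: max(4) = 4
r1 -> r3 -> r2 -> r5 -> r4: max(14, 9, 13, 12) = 14
r1 -> r2 -> r3 -> r5 -> r4: max(10, 9, 8, 12) = 12
r1 -> r2 -> r5 -> r4: max(10, 13, 12) = 13
r1 -> r5 -> r4: max(10, 12) = 12
r1 -> r3 -> r5 -> r4: max(14, 8, 12) = 14
Smallest bottleneck: 4.

4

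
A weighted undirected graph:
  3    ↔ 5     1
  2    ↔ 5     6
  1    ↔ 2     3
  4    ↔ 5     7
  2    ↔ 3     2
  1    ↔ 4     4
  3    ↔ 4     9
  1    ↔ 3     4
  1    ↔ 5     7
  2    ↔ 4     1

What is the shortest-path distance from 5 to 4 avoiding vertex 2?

Routes from 5 to 4 avoiding 2:
5 -> 3 -> 4: 1 + 9 = 10
5 -> 3 -> 1 -> 4: 1 + 4 + 4 = 9
5 -> 1 -> 4: 7 + 4 = 11
5 -> 1 -> 3 -> 4: 7 + 4 + 9 = 20
5 -> 4: 7
Shortest: 7.

7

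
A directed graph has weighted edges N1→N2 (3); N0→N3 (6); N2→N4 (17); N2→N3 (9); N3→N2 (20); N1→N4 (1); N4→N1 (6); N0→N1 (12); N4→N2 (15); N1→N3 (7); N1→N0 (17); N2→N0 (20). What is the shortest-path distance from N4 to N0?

Paths from N4 to N0:
N4 → N2 → N0: 15 + 20 = 35
N4 → N1 → N3 → N2 → N0: 6 + 7 + 20 + 20 = 53
N4 → N1 → N2 → N0: 6 + 3 + 20 = 29
N4 → N1 → N0: 6 + 17 = 23
Shortest: 23.

23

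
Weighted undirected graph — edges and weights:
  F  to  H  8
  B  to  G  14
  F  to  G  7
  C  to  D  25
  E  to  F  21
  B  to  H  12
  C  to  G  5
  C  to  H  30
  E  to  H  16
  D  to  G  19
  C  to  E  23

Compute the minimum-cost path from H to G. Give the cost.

Comparing a few candidate routes:
H - F - G: 8 + 7 = 15
H - B - G: 12 + 14 = 26
H - C - G: 30 + 5 = 35
Best route has total 15.

15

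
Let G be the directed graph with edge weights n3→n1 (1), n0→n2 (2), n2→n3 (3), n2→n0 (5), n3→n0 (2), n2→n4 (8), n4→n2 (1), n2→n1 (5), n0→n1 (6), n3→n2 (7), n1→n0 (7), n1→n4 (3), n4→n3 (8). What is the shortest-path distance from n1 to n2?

4

Candidate routes:
n1 -> n4 -> n2: 3 + 1 = 4
n1 -> n4 -> n3 -> n2: 3 + 8 + 7 = 18
n1 -> n0 -> n2: 7 + 2 = 9
n1 -> n4 -> n3 -> n0 -> n2: 3 + 8 + 2 + 2 = 15
The minimum is 4.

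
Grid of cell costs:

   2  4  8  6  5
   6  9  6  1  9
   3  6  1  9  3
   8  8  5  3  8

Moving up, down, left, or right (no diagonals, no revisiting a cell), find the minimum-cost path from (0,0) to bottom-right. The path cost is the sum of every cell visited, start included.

34

One optimal route is (0,0) (1,0) (2,0) (2,1) (2,2) (3,2) (3,3) (3,4).
Its cost is 2 + 6 + 3 + 6 + 1 + 5 + 3 + 8 = 34.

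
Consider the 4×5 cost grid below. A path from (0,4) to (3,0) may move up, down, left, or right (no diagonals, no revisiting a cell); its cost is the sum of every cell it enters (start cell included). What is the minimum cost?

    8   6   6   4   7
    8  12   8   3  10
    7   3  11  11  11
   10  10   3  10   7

Path (0,4) -> (0,3) -> (1,3) -> (1,2) -> (2,2) -> (2,1) -> (2,0) -> (3,0): 7 + 4 + 3 + 8 + 11 + 3 + 7 + 10 = 53.

53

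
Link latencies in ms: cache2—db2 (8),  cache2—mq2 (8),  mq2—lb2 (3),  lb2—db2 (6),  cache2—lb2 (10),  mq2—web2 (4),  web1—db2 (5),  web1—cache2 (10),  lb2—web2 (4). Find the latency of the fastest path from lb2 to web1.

Some routes from lb2 to web1:
lb2 -> cache2 -> db2 -> web1: 10 + 8 + 5 = 23
lb2 -> db2 -> web1: 6 + 5 = 11
lb2 -> cache2 -> web1: 10 + 10 = 20
lb2 -> mq2 -> cache2 -> web1: 3 + 8 + 10 = 21
The minimum is 11 ms.

11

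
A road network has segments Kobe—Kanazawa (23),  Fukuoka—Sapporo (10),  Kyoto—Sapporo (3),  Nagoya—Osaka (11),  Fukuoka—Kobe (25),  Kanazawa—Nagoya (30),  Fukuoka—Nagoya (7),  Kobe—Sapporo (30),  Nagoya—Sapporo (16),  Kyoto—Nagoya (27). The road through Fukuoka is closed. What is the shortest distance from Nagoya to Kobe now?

46

Paths from Nagoya to Kobe avoiding Fukuoka:
Nagoya→Sapporo→Kobe: 16 + 30 = 46
Nagoya→Kyoto→Sapporo→Kobe: 27 + 3 + 30 = 60
Nagoya→Kanazawa→Kobe: 30 + 23 = 53
Best route has total 46 mi.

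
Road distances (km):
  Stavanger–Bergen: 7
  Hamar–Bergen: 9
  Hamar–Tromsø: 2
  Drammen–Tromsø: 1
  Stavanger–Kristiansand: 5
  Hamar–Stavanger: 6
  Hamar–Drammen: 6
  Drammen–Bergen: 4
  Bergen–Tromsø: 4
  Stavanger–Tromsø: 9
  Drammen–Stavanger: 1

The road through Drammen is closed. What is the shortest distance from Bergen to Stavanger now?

7

Routes from Bergen to Stavanger avoiding Drammen:
Bergen → Stavanger: 7
Bergen → Tromsø → Hamar → Stavanger: 4 + 2 + 6 = 12
Bergen → Hamar → Tromsø → Stavanger: 9 + 2 + 9 = 20
Bergen → Hamar → Stavanger: 9 + 6 = 15
Bergen → Tromsø → Stavanger: 4 + 9 = 13
Best route has total 7 km.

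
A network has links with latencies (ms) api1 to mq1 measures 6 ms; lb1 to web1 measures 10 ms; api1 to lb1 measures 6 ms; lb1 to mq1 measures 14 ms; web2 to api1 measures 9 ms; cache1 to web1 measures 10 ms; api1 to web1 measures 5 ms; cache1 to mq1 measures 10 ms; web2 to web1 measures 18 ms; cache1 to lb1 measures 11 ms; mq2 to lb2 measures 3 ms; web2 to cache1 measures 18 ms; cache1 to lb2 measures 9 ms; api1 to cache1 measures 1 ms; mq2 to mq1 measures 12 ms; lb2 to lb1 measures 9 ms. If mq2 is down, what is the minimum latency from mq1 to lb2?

16

Checking several routes:
mq1 - lb1 - lb2: 14 + 9 = 23
mq1 - cache1 - lb2: 10 + 9 = 19
mq1 - api1 - lb1 - lb2: 6 + 6 + 9 = 21
mq1 - cache1 - api1 - lb1 - lb2: 10 + 1 + 6 + 9 = 26
mq1 - api1 - cache1 - lb2: 6 + 1 + 9 = 16
Best route has total 16 ms.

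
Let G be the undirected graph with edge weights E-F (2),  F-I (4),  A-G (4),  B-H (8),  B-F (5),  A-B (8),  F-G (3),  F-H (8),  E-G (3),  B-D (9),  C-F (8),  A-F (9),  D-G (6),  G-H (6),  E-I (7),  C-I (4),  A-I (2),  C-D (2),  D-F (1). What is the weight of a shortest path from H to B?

A few of the H→B routes:
H - G - E - F - B: 6 + 3 + 2 + 5 = 16
H - B: 8
H - F - B: 8 + 5 = 13
H - G - F - B: 6 + 3 + 5 = 14
The minimum is 8.

8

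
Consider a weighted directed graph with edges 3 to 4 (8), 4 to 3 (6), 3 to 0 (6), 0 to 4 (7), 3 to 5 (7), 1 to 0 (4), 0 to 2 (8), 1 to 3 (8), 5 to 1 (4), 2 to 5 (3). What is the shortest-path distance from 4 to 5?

13

Candidate routes:
4 → 3 → 5: 6 + 7 = 13
4 → 3 → 0 → 2 → 5: 6 + 6 + 8 + 3 = 23
Best route has total 13.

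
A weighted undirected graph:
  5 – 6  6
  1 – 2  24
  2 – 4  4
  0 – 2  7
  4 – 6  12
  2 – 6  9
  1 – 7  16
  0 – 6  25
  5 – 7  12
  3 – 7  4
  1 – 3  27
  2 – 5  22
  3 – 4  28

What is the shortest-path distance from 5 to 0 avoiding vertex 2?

31

Candidate routes:
5 → 6 → 0: 6 + 25 = 31
5 → 7 → 1 → 3 → 4 → 6 → 0: 12 + 16 + 27 + 28 + 12 + 25 = 120
5 → 7 → 3 → 4 → 6 → 0: 12 + 4 + 28 + 12 + 25 = 81
The minimum is 31.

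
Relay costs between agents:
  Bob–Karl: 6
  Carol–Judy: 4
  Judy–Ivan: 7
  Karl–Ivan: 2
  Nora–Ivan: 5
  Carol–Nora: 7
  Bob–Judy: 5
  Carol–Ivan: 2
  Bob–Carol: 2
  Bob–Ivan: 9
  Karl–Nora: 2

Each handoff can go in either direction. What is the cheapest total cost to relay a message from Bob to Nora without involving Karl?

A few of the Bob→Nora routes:
Bob→Judy→Carol→Ivan→Nora: 5 + 4 + 2 + 5 = 16
Bob→Ivan→Nora: 9 + 5 = 14
Bob→Judy→Carol→Nora: 5 + 4 + 7 = 16
Bob→Judy→Ivan→Nora: 5 + 7 + 5 = 17
Bob→Carol→Nora: 2 + 7 = 9
Bob→Carol→Ivan→Nora: 2 + 2 + 5 = 9
The minimum is 9.

9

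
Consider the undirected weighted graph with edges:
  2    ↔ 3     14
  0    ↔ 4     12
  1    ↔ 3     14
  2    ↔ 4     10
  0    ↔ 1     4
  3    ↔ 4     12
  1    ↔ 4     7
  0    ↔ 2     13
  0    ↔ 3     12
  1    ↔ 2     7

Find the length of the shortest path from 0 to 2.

Comparing a few candidate routes:
0→1→4→2: 4 + 7 + 10 = 21
0→1→2: 4 + 7 = 11
0→2: 13
Best route has total 11.

11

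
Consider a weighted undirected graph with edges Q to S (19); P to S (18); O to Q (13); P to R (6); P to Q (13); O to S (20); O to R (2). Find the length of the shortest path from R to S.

Some routes from R to S:
R→O→Q→S: 2 + 13 + 19 = 34
R→P→Q→S: 6 + 13 + 19 = 38
R→P→S: 6 + 18 = 24
R→O→S: 2 + 20 = 22
R→O→Q→P→S: 2 + 13 + 13 + 18 = 46
Best route has total 22.

22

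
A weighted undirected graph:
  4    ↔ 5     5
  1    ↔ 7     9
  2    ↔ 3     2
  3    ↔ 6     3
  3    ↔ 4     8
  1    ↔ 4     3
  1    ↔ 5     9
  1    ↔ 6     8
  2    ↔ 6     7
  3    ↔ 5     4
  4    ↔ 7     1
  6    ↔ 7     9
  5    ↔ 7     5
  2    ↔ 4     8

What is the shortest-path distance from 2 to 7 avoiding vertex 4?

11

Some routes from 2 to 7 avoiding 4:
2 -> 6 -> 7: 7 + 9 = 16
2 -> 3 -> 6 -> 7: 2 + 3 + 9 = 14
2 -> 3 -> 5 -> 7: 2 + 4 + 5 = 11
Best route has total 11.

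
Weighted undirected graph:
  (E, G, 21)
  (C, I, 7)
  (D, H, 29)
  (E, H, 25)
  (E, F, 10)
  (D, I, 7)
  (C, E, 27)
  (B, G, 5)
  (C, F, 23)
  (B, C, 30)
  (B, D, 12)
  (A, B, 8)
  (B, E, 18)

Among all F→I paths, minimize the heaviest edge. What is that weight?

18

A few of the F→I routes:
F -> C -> E -> G -> B -> D -> I: max(23, 27, 21, 5, 12, 7) = 27
F -> E -> G -> B -> D -> I: max(10, 21, 5, 12, 7) = 21
F -> E -> C -> I: max(10, 27, 7) = 27
F -> C -> I: max(23, 7) = 23
F -> E -> B -> D -> I: max(10, 18, 12, 7) = 18
Best route has worst link 18.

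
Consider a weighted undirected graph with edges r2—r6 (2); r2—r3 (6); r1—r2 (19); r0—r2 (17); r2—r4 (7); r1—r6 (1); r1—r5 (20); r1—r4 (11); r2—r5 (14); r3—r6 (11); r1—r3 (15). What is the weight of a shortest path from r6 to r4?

9

Checking several routes:
r6 -> r1 -> r2 -> r4: 1 + 19 + 7 = 27
r6 -> r3 -> r2 -> r4: 11 + 6 + 7 = 24
r6 -> r1 -> r4: 1 + 11 = 12
r6 -> r2 -> r4: 2 + 7 = 9
The minimum is 9.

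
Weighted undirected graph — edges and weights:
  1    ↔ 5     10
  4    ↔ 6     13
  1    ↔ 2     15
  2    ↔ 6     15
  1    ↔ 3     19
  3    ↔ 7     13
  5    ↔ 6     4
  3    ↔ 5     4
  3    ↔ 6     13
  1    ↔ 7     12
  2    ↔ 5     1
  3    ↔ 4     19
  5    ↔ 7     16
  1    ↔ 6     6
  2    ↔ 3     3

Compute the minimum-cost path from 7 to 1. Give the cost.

Checking several routes:
7 - 5 - 1: 16 + 10 = 26
7 - 1: 12
7 - 5 - 6 - 1: 16 + 4 + 6 = 26
Best route has total 12.

12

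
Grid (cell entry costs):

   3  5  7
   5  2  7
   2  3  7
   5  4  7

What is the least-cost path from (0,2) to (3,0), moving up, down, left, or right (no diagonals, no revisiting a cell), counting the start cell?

24

One optimal route is (0,2) (0,1) (1,1) (2,1) (2,0) (3,0).
Its cost is 7 + 5 + 2 + 3 + 2 + 5 = 24.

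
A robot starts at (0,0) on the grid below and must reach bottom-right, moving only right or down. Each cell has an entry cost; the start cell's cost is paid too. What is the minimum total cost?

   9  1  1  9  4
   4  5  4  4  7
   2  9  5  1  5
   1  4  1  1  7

Path (0,0)→(0,1)→(0,2)→(1,2)→(1,3)→(2,3)→(3,3)→(3,4): 9 + 1 + 1 + 4 + 4 + 1 + 1 + 7 = 28.

28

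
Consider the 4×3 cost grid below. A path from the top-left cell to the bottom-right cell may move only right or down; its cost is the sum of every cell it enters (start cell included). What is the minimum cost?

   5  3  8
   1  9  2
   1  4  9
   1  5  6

One optimal route is (0,0)→(1,0)→(2,0)→(3,0)→(3,1)→(3,2).
Its cost is 5 + 1 + 1 + 1 + 5 + 6 = 19.
For comparison, the top-then-right route costs 33.

19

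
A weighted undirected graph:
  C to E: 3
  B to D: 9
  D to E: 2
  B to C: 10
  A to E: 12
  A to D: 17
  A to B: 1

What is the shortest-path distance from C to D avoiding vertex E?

19

Candidate routes:
C - B - D: 10 + 9 = 19
C - B - A - D: 10 + 1 + 17 = 28
The minimum is 19.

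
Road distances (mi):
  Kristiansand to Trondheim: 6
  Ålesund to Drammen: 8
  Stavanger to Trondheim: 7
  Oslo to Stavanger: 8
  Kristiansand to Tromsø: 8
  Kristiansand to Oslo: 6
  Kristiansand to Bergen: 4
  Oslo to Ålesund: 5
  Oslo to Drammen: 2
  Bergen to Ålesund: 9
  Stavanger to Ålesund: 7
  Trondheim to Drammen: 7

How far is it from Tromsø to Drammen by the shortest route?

16

Checking several routes:
Tromsø → Kristiansand → Trondheim → Drammen: 8 + 6 + 7 = 21
Tromsø → Kristiansand → Oslo → Drammen: 8 + 6 + 2 = 16
Tromsø → Kristiansand → Oslo → Ålesund → Drammen: 8 + 6 + 5 + 8 = 27
Best route has total 16 mi.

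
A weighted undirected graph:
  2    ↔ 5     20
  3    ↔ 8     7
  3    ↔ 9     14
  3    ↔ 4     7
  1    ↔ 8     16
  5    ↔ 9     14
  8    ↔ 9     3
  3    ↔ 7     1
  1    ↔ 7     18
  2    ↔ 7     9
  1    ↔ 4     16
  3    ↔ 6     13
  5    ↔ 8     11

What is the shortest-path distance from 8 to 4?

Some routes from 8 to 4:
8 - 3 - 4: 7 + 7 = 14
8 - 1 - 4: 16 + 16 = 32
8 - 9 - 3 - 4: 3 + 14 + 7 = 24
8 - 3 - 7 - 1 - 4: 7 + 1 + 18 + 16 = 42
8 - 1 - 7 - 3 - 4: 16 + 18 + 1 + 7 = 42
Shortest: 14.

14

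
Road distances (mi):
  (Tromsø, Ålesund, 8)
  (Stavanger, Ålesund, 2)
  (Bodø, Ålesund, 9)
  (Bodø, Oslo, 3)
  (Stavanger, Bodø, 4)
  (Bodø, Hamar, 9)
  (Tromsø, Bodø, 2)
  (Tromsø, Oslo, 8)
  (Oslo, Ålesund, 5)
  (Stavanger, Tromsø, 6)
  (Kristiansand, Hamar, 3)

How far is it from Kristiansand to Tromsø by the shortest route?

Some routes from Kristiansand to Tromsø:
Kristiansand-Hamar-Bodø-Stavanger-Ålesund-Tromsø: 3 + 9 + 4 + 2 + 8 = 26
Kristiansand-Hamar-Bodø-Oslo-Ålesund-Stavanger-Tromsø: 3 + 9 + 3 + 5 + 2 + 6 = 28
Kristiansand-Hamar-Bodø-Tromsø: 3 + 9 + 2 = 14
Kristiansand-Hamar-Bodø-Oslo-Tromsø: 3 + 9 + 3 + 8 = 23
Kristiansand-Hamar-Bodø-Stavanger-Tromsø: 3 + 9 + 4 + 6 = 22
Shortest: 14 mi.

14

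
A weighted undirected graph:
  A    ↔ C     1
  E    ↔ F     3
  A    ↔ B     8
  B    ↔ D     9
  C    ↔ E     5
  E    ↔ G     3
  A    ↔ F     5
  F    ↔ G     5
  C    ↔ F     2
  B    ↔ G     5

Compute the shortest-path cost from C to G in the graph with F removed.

8

Paths from C to G avoiding F:
C -> A -> B -> G: 1 + 8 + 5 = 14
C -> E -> G: 5 + 3 = 8
Best route has total 8.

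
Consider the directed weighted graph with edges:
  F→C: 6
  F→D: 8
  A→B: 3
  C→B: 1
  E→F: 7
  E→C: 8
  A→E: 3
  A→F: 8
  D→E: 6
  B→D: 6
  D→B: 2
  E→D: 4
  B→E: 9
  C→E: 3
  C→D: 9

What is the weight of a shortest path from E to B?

6

Comparing a few candidate routes:
E -> F -> C -> B: 7 + 6 + 1 = 14
E -> F -> D -> B: 7 + 8 + 2 = 17
E -> D -> B: 4 + 2 = 6
E -> C -> B: 8 + 1 = 9
The minimum is 6.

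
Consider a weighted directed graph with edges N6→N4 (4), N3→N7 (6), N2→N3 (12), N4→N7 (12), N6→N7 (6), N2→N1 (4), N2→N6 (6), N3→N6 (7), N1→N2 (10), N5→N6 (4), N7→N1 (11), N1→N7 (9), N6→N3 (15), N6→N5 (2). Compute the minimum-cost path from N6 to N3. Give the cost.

15

Routes from N6 to N3:
N6-N3: 15
N6-N7-N1-N2-N3: 6 + 11 + 10 + 12 = 39
N6-N4-N7-N1-N2-N3: 4 + 12 + 11 + 10 + 12 = 49
The minimum is 15.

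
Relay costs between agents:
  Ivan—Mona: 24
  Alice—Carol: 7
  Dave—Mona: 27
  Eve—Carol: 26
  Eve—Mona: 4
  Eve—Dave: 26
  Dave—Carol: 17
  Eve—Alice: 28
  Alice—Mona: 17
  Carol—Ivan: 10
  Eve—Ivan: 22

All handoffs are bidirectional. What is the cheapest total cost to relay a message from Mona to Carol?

24

Some routes from Mona to Carol:
Mona - Ivan - Carol: 24 + 10 = 34
Mona - Eve - Carol: 4 + 26 = 30
Mona - Alice - Carol: 17 + 7 = 24
The minimum is 24.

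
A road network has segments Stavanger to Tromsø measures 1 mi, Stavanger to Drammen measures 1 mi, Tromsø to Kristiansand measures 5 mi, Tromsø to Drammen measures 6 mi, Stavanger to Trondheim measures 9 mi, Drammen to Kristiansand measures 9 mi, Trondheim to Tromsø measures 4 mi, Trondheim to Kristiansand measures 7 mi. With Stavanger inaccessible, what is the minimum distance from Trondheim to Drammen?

10

Candidate routes:
Trondheim → Kristiansand → Tromsø → Drammen: 7 + 5 + 6 = 18
Trondheim → Kristiansand → Drammen: 7 + 9 = 16
Trondheim → Tromsø → Kristiansand → Drammen: 4 + 5 + 9 = 18
Trondheim → Tromsø → Drammen: 4 + 6 = 10
Best route has total 10 mi.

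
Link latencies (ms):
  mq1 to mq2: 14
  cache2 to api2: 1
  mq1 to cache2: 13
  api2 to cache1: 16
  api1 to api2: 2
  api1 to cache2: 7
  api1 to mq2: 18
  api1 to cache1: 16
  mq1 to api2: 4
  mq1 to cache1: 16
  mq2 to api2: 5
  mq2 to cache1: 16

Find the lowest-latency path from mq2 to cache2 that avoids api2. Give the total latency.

Comparing a few candidate routes:
mq2 - cache1 - api1 - cache2: 16 + 16 + 7 = 39
mq2 - api1 - cache2: 18 + 7 = 25
mq2 - mq1 - cache1 - api1 - cache2: 14 + 16 + 16 + 7 = 53
mq2 - mq1 - cache2: 14 + 13 = 27
mq2 - cache1 - mq1 - cache2: 16 + 16 + 13 = 45
Best route has total 25 ms.

25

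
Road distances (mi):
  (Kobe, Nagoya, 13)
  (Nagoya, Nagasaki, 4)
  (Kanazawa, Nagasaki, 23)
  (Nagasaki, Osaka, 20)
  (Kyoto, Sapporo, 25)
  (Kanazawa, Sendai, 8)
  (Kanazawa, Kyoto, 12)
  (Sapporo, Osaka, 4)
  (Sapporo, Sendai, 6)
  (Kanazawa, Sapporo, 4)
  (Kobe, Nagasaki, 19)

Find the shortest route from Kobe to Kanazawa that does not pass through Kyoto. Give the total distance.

Candidate routes:
Kobe-Nagasaki-Osaka-Sapporo-Kanazawa: 19 + 20 + 4 + 4 = 47
Kobe-Nagasaki-Osaka-Sapporo-Sendai-Kanazawa: 19 + 20 + 4 + 6 + 8 = 57
Kobe-Nagasaki-Kanazawa: 19 + 23 = 42
Kobe-Nagoya-Nagasaki-Osaka-Sapporo-Kanazawa: 13 + 4 + 20 + 4 + 4 = 45
Kobe-Nagoya-Nagasaki-Osaka-Sapporo-Sendai-Kanazawa: 13 + 4 + 20 + 4 + 6 + 8 = 55
Kobe-Nagoya-Nagasaki-Kanazawa: 13 + 4 + 23 = 40
The minimum is 40 mi.

40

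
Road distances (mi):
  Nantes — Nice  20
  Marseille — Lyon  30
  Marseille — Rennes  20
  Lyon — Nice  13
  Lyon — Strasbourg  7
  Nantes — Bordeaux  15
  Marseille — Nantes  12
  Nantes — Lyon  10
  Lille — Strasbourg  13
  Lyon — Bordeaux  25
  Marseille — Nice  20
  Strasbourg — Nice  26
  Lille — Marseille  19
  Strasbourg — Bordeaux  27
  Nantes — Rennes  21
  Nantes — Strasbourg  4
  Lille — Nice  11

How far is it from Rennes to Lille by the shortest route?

Checking several routes:
Rennes - Marseille - Nice - Lille: 20 + 20 + 11 = 51
Rennes - Marseille - Nantes - Strasbourg - Lille: 20 + 12 + 4 + 13 = 49
Rennes - Nantes - Strasbourg - Lille: 21 + 4 + 13 = 38
Rennes - Nantes - Nice - Lille: 21 + 20 + 11 = 52
Rennes - Marseille - Lille: 20 + 19 = 39
Rennes - Nantes - Lyon - Strasbourg - Lille: 21 + 10 + 7 + 13 = 51
The minimum is 38 mi.

38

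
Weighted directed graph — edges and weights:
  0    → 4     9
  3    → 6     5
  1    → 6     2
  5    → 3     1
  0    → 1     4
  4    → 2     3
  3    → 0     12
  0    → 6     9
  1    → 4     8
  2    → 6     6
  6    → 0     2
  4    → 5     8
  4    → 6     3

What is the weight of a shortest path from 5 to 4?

Candidate routes:
5 → 3 → 6 → 0 → 4: 1 + 5 + 2 + 9 = 17
5 → 3 → 6 → 0 → 1 → 4: 1 + 5 + 2 + 4 + 8 = 20
5 → 3 → 0 → 1 → 4: 1 + 12 + 4 + 8 = 25
5 → 3 → 0 → 4: 1 + 12 + 9 = 22
Best route has total 17.

17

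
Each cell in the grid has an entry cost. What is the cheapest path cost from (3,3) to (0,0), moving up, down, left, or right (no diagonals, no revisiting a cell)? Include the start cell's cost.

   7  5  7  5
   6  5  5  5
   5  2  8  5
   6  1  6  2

Take (3,3) -> (3,2) -> (3,1) -> (2,1) -> (1,1) -> (0,1) -> (0,0) for a total of 2 + 6 + 1 + 2 + 5 + 5 + 7 = 28.

28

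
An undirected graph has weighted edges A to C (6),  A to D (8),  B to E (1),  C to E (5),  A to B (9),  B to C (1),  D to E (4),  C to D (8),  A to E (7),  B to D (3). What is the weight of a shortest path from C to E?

2

Checking several routes:
C - B - E: 1 + 1 = 2
C - E: 5
C - B - D - E: 1 + 3 + 4 = 8
The minimum is 2.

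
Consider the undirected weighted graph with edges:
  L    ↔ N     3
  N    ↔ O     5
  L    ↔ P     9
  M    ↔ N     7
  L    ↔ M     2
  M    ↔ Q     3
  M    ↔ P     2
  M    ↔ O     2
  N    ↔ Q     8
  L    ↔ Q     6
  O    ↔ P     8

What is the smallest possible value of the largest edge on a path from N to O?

Checking several routes:
N → L → Q → M → O: max(3, 6, 3, 2) = 6
N → M → O: max(7, 2) = 7
N → M → P → O: max(7, 2, 8) = 8
N → Q → M → P → O: max(8, 3, 2, 8) = 8
N → L → M → O: max(3, 2, 2) = 3
N → O: max(5) = 5
Smallest bottleneck: 3.

3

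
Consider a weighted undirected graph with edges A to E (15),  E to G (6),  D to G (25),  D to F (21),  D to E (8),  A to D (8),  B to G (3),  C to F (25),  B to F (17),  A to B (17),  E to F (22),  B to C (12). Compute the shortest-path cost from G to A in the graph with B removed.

Routes from G to A avoiding B:
G - D - A: 25 + 8 = 33
G - D - F - E - A: 25 + 21 + 22 + 15 = 83
G - D - E - A: 25 + 8 + 15 = 48
G - E - A: 6 + 15 = 21
G - E - D - A: 6 + 8 + 8 = 22
G - E - F - D - A: 6 + 22 + 21 + 8 = 57
The minimum is 21.

21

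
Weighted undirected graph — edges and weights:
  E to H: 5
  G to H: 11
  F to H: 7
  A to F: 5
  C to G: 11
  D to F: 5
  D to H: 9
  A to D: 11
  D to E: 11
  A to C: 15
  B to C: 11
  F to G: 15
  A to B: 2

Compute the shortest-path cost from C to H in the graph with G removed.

25

Comparing a few candidate routes:
C-B-A-F-D-H: 11 + 2 + 5 + 5 + 9 = 32
C-A-F-H: 15 + 5 + 7 = 27
C-B-A-D-H: 11 + 2 + 11 + 9 = 33
C-B-A-F-H: 11 + 2 + 5 + 7 = 25
Shortest: 25.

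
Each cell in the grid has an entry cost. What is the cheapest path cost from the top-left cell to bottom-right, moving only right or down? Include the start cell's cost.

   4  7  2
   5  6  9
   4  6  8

Take (0,0)→(1,0)→(2,0)→(2,1)→(2,2) for a total of 4 + 5 + 4 + 6 + 8 = 27.
(Top row then right column would cost 30.)

27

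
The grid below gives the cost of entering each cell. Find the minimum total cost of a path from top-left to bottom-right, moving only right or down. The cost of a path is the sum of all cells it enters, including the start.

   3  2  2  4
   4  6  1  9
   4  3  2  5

Best path: r0c0→r0c1→r0c2→r1c2→r2c2→r2c3
Cost: 3 + 2 + 2 + 1 + 2 + 5 = 15

15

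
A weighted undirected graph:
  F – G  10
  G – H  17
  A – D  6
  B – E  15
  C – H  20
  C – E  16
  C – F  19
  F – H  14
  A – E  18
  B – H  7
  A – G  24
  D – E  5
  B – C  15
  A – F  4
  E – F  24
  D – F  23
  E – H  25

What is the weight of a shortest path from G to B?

24

Checking several routes:
G→F→A→E→B: 10 + 4 + 18 + 15 = 47
G→H→B: 17 + 7 = 24
G→F→C→B: 10 + 19 + 15 = 44
G→F→A→D→E→B: 10 + 4 + 6 + 5 + 15 = 40
G→F→H→B: 10 + 14 + 7 = 31
Shortest: 24.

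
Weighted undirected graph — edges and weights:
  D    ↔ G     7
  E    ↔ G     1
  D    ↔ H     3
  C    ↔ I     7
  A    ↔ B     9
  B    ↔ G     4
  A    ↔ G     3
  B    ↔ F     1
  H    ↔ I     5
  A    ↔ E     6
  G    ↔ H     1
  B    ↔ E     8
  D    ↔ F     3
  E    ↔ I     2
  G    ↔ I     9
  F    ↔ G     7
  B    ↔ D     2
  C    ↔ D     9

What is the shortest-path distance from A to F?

Checking several routes:
A → G → H → D → B → F: 3 + 1 + 3 + 2 + 1 = 10
A → G → B → F: 3 + 4 + 1 = 8
A → G → H → D → F: 3 + 1 + 3 + 3 = 10
The minimum is 8.

8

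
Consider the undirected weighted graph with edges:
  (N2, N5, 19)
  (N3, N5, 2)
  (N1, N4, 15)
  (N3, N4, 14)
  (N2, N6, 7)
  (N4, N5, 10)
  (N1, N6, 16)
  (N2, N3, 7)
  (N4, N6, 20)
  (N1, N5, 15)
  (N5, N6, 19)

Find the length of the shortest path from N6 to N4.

20

Checking several routes:
N6 -> N1 -> N4: 16 + 15 = 31
N6 -> N5 -> N4: 19 + 10 = 29
N6 -> N4: 20
N6 -> N2 -> N3 -> N5 -> N4: 7 + 7 + 2 + 10 = 26
N6 -> N2 -> N3 -> N4: 7 + 7 + 14 = 28
Shortest: 20.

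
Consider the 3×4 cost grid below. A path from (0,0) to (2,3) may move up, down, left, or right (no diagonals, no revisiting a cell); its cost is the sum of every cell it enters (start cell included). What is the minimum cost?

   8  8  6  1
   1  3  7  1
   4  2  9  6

26

Take [0,0] -> [1,0] -> [1,1] -> [1,2] -> [1,3] -> [2,3] for a total of 8 + 1 + 3 + 7 + 1 + 6 = 26.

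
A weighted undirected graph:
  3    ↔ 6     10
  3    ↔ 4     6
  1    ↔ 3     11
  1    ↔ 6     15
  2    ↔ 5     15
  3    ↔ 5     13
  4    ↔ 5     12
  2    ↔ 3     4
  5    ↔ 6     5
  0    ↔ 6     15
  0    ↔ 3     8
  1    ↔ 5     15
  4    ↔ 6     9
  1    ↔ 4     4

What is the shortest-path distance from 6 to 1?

13

Some routes from 6 to 1:
6-3-4-1: 10 + 6 + 4 = 20
6-4-1: 9 + 4 = 13
6-1: 15
6-5-1: 5 + 15 = 20
The minimum is 13.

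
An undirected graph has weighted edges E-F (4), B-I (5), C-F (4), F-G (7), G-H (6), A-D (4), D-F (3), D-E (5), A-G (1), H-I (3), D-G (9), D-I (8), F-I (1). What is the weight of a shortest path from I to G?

8

A few of the I→G routes:
I→F→D→G: 1 + 3 + 9 = 13
I→H→G: 3 + 6 = 9
I→D→A→G: 8 + 4 + 1 = 13
I→F→D→A→G: 1 + 3 + 4 + 1 = 9
I→F→G: 1 + 7 = 8
The minimum is 8.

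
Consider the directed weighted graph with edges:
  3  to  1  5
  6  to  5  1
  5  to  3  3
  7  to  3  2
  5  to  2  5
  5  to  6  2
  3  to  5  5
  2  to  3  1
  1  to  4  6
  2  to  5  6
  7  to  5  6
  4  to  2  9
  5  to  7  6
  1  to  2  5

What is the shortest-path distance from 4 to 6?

17

Routes from 4 to 6:
4→2→5→6: 9 + 6 + 2 = 17
4→2→3→5→6: 9 + 1 + 5 + 2 = 17
The minimum is 17.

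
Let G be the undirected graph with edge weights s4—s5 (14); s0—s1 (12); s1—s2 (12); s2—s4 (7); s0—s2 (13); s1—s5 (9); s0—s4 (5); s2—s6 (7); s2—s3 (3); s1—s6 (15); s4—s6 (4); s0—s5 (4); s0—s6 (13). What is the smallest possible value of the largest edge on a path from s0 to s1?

9

A few of the s0→s1 routes:
s0 -> s6 -> s2 -> s1: max(13, 7, 12) = 13
s0 -> s4 -> s2 -> s1: max(5, 7, 12) = 12
s0 -> s6 -> s4 -> s2 -> s1: max(13, 4, 7, 12) = 13
s0 -> s5 -> s1: max(4, 9) = 9
s0 -> s4 -> s6 -> s2 -> s1: max(5, 4, 7, 12) = 12
s0 -> s1: max(12) = 12
The minimum achievable maximum is 9.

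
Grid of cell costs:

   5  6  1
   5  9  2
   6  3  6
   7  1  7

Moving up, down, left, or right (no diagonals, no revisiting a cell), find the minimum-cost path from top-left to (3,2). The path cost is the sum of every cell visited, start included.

27

Path [0,0] [0,1] [0,2] [1,2] [2,2] [3,2]: 5 + 6 + 1 + 2 + 6 + 7 = 27.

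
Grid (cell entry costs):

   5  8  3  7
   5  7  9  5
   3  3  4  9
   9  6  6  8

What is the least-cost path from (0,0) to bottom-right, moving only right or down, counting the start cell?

Take [0,0]→[1,0]→[2,0]→[2,1]→[2,2]→[3,2]→[3,3] for a total of 5 + 5 + 3 + 3 + 4 + 6 + 8 = 34.
For comparison, the top-then-right route costs 45.

34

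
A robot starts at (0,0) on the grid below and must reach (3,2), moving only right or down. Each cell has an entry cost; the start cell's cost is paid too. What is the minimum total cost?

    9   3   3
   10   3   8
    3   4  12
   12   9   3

31

One optimal route is (0,0) → (0,1) → (1,1) → (2,1) → (3,1) → (3,2).
Its cost is 9 + 3 + 3 + 4 + 9 + 3 = 31.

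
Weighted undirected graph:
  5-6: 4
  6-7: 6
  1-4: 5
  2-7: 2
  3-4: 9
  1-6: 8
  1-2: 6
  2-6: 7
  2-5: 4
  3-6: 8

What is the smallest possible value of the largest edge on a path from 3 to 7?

8

Checking several routes:
3-6-2-7: max(8, 7, 2) = 8
3-6-5-2-7: max(8, 4, 4, 2) = 8
3-4-1-2-7: max(9, 5, 6, 2) = 9
3-6-1-2-7: max(8, 8, 6, 2) = 8
3-6-7: max(8, 6) = 8
3-4-1-2-5-6-7: max(9, 5, 6, 4, 4, 6) = 9
The minimum achievable maximum is 8.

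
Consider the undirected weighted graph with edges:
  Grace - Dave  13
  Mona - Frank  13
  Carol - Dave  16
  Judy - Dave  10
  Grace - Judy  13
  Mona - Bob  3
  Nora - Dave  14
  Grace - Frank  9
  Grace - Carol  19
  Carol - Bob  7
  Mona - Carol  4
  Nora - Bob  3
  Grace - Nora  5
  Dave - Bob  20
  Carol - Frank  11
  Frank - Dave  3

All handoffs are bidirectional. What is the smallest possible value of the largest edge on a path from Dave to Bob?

A few of the Dave→Bob routes:
Dave-Frank-Carol-Mona-Bob: max(3, 11, 4, 3) = 11
Dave-Judy-Grace-Nora-Bob: max(10, 13, 5, 3) = 13
Dave-Frank-Grace-Nora-Bob: max(3, 9, 5, 3) = 9
Dave-Frank-Carol-Bob: max(3, 11, 7) = 11
Smallest bottleneck: 9.

9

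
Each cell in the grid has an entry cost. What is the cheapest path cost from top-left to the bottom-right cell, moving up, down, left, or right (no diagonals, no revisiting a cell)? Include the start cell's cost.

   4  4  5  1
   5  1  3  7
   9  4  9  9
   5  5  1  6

25

Best path: [0,0] [0,1] [1,1] [2,1] [3,1] [3,2] [3,3]
Cost: 4 + 4 + 1 + 4 + 5 + 1 + 6 = 25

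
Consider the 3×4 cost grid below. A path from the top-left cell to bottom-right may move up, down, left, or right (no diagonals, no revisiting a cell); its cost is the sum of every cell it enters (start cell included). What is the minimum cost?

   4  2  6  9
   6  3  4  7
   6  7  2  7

22

Path [0,0] → [0,1] → [1,1] → [1,2] → [2,2] → [2,3]: 4 + 2 + 3 + 4 + 2 + 7 = 22.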